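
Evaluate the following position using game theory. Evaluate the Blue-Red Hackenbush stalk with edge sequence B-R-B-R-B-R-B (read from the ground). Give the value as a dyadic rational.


Edges (from ground): B-R-B-R-B-R-B
By Berlekamp's sign-expansion rule, a Blue-Red Hackenbush stalk has the value of the surreal number whose sign sequence is the edge sequence with B -> + and R -> -.
Sign sequence: +-+-+-+
Trace the sign expansion in the surreal number tree, starting from 0:
Edge 1: B (sign +) -> bounds (0, +inf), value = 1
Edge 2: R (sign -) -> bounds (0, 1), value = 1/2
Edge 3: B (sign +) -> bounds (1/2, 1), value = 3/4
Edge 4: R (sign -) -> bounds (1/2, 3/4), value = 5/8
Edge 5: B (sign +) -> bounds (5/8, 3/4), value = 11/16
Edge 6: R (sign -) -> bounds (5/8, 11/16), value = 21/32
Edge 7: B (sign +) -> bounds (21/32, 11/16), value = 43/64
Game value = 43/64

43/64


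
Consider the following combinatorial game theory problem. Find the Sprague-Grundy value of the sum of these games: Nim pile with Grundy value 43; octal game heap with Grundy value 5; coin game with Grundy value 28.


By the Sprague-Grundy theorem, the Grundy value of a sum of games is the XOR of individual Grundy values.
Nim pile: Grundy value = 43. Running XOR: 0 XOR 43 = 43
octal game heap: Grundy value = 5. Running XOR: 43 XOR 5 = 46
coin game: Grundy value = 28. Running XOR: 46 XOR 28 = 50
The combined Grundy value is 50.

50


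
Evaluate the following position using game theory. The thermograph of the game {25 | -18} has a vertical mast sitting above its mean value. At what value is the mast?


Game = {25 | -18}, a switch {a | b} with numbers a > b.
Its thermograph has left wall a - t and right wall b + t, which meet at t = (a - b)/2, where both equal (a + b)/2. So the mast (mean value) is at (a + b)/2.
Mean = (25 + (-18))/2 = 7/2 = 7/2

7/2


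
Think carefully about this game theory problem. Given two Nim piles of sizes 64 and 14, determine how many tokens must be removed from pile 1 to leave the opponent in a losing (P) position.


Piles: 64 and 14
Current XOR: 64 XOR 14 = 78 (non-zero, so this is an N-position).
To make the XOR zero, we need to find a move that balances the piles.
For pile 1 (size 64): target = 64 XOR 78 = 14
We reduce pile 1 from 64 to 14.
Tokens removed: 64 - 14 = 50
Verification: 14 XOR 14 = 0

50


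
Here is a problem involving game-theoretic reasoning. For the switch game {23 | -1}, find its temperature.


The game is {23 | -1}, a switch {a | b} with numbers a > b.
Cooling {a | b} by t gives {a - t | b + t}, which stops being hot when a - t = b + t, i.e. at t = (a - b)/2. So the temperature of a switch is (a - b)/2.
Temperature = (Left option - Right option) / 2
= (23 - (-1)) / 2
= 24 / 2
= 12

12


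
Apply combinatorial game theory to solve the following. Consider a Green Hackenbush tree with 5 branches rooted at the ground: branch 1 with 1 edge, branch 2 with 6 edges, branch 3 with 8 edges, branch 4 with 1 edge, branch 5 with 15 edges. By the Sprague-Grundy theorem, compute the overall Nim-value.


The tree has 5 branches from the ground vertex.
In Green Hackenbush, the Nim-value of a simple path of length k is k.
Branch 1: length 1, Nim-value = 1
Branch 2: length 6, Nim-value = 6
Branch 3: length 8, Nim-value = 8
Branch 4: length 1, Nim-value = 1
Branch 5: length 15, Nim-value = 15
Total Nim-value = XOR of all branch values:
0 XOR 1 = 1
1 XOR 6 = 7
7 XOR 8 = 15
15 XOR 1 = 14
14 XOR 15 = 1
Nim-value of the tree = 1

1


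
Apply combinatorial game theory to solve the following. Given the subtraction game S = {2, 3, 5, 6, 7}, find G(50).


The subtraction set is S = {2, 3, 5, 6, 7}.
G(k) = mex{ G(k - s) : s in S, s <= k }. We compute iteratively: G(0) = 0.
G(1) = mex({}) = 0
G(2) = mex({0}) = 1
G(3) = mex({0}) = 1
G(4) = mex({0, 1}) = 2
G(5) = mex({0, 1}) = 2
G(6) = mex({0, 1, 2}) = 3
G(7) = mex({0, 1, 2}) = 3
G(8) = mex({0, 1, 2, 3}) = 4
G(9) = mex({1, 2, 3}) = 0
G(10) = mex({1, 2, 3, 4}) = 0
G(11) = mex({0, 2, 3, 4}) = 1
G(12) = mex({0, 2, 3}) = 1
G(13) = mex({0, 1, 3, 4}) = 2
G(14) = mex({0, 1, 3, 4}) = 2
G(15) = mex({0, 1, 2, 4}) = 3
Observe that G(9)..G(15) = 0, 0, 1, 1, 2, 2, 3 repeats G(0)..G(6) = 0, 0, 1, 1, 2, 2, 3.
For k >= max(S) = 7, G(k) is determined by the previous 7 values G(k-7)..G(k-1); a window of 7 consecutive values has recurred shifted by 9, so by induction G(k + 9) = G(k) for all k >= 0: the sequence is periodic from the start with period 9.
One period: G(0..8) = 0, 0, 1, 1, 2, 2, 3, 3, 4.
50 mod 9 = 5, so G(50) = G(5) = 2.

2


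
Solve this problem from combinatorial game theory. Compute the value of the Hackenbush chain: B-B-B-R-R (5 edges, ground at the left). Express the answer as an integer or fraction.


Edges (from ground): B-B-B-R-R
By Berlekamp's sign-expansion rule, a Blue-Red Hackenbush stalk has the value of the surreal number whose sign sequence is the edge sequence with B -> + and R -> -.
Sign sequence: +++--
Trace the sign expansion in the surreal number tree, starting from 0:
Edge 1: B (sign +) -> bounds (0, +inf), value = 1
Edge 2: B (sign +) -> bounds (1, +inf), value = 2
Edge 3: B (sign +) -> bounds (2, +inf), value = 3
Edge 4: R (sign -) -> bounds (2, 3), value = 5/2
Edge 5: R (sign -) -> bounds (2, 5/2), value = 9/4
Game value = 9/4

9/4


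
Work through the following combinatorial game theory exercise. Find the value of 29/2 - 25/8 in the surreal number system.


x = 29/2, y = 25/8
Converting to common denominator: 8
x = 116/8, y = 25/8
x - y = 29/2 - 25/8 = 91/8

91/8


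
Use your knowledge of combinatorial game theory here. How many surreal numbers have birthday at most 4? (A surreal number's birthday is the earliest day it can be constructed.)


Day 0: {|} = 0 is born. Count = 1.
Day n: the number of surreal numbers born by day n is 2^(n+1) - 1.
By day 0: 2^1 - 1 = 1
By day 1: 2^2 - 1 = 3
By day 2: 2^3 - 1 = 7
By day 3: 2^4 - 1 = 15
By day 4: 2^5 - 1 = 31
By day 4: 31 surreal numbers.

31


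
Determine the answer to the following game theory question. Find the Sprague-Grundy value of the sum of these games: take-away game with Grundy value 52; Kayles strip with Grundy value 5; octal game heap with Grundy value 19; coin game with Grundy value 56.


By the Sprague-Grundy theorem, the Grundy value of a sum of games is the XOR of individual Grundy values.
take-away game: Grundy value = 52. Running XOR: 0 XOR 52 = 52
Kayles strip: Grundy value = 5. Running XOR: 52 XOR 5 = 49
octal game heap: Grundy value = 19. Running XOR: 49 XOR 19 = 34
coin game: Grundy value = 56. Running XOR: 34 XOR 56 = 26
The combined Grundy value is 26.

26


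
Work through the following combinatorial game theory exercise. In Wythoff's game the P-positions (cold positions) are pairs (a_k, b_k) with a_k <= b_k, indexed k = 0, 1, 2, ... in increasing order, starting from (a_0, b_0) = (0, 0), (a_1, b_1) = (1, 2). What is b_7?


By Wythoff's theorem, a_k = floor(k * phi) and b_k = floor(k * phi^2) = a_k + k, where phi = (1 + sqrt(5))/2 is the golden ratio.
phi = (1 + sqrt(5))/2 = 1.618034
phi^2 = phi + 1 = 2.618034
k = 7
k * phi^2 = 7 * 2.618034 = 18.326238
b_7 = floor(k * phi^2) = 18 (check: a_7 + k = 11 + 7 = 18)

18


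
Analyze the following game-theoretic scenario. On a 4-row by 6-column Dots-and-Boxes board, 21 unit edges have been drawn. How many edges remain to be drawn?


Grid: 4 x 6 boxes, i.e. 5 rows and 7 columns of dots.
Horizontal edges: (rows + 1) * cols = 5 * 6 = 30
Vertical edges: rows * (cols + 1) = 4 * 7 = 28
Total edges: 30 + 28 = 58
Edges drawn: 21
Remaining: 58 - 21 = 37

37


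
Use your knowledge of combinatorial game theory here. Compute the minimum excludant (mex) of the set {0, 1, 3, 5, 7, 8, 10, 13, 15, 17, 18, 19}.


Set = {0, 1, 3, 5, 7, 8, 10, 13, 15, 17, 18, 19}
0 is in the set.
1 is in the set.
2 is NOT in the set. This is the mex.
mex = 2

2


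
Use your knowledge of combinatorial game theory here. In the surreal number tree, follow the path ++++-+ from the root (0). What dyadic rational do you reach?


Sign expansion: ++++-+
Rule: track bounds (lo, hi), initially (-inf, +inf). On '+', the current value becomes lo and we move to the simplest number in (value, hi): value + 1 if hi = +inf, otherwise the midpoint (value + hi)/2. On '-', the current value becomes hi and we move to value - 1 if lo = -inf, otherwise the midpoint (lo + value)/2.
Start at 0.
Step 1: sign = +, move right. Bounds: (0, +inf). Value = 1
Step 2: sign = +, move right. Bounds: (1, +inf). Value = 2
Step 3: sign = +, move right. Bounds: (2, +inf). Value = 3
Step 4: sign = +, move right. Bounds: (3, +inf). Value = 4
Step 5: sign = -, move left. Bounds: (3, 4). Value = 7/2
Step 6: sign = +, move right. Bounds: (7/2, 4). Value = 15/4
The surreal number with sign expansion ++++-+ is 15/4.

15/4


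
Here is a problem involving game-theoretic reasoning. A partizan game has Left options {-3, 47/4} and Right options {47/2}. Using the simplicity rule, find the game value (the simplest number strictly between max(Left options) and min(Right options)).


Left options: {-3, 47/4}, max = 47/4
Right options: {47/2}, min = 47/2
All options are numbers and max(Left) < min(Right), so by the simplicity theorem the value is the simplest (earliest-born) number strictly between 47/4 and 47/2.
Integers 12 through 23 all lie strictly between 47/4 and 47/2.
Among integers, the simplest (lowest birthday = smallest |n|; 0 is born on day 0, +-n on day n) is 12.
No non-integer in the interval can be simpler: if x is a non-integer in the interval, then floor(x) or ceil(x) also lies in the interval (the interval contains an integer), and both are proper prefixes of x's sign expansion, i.e. born earlier. So the game value is 12.
Game value = 12

12


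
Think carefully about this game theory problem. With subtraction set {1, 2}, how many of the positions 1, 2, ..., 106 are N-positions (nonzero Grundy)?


Subtraction set S = {1, 2}, so G(n) = n mod 3.
G(n) = 0 when n is a multiple of 3.
Multiples of 3 in [1, 106]: 35
N-positions (nonzero Grundy) = 106 - 35 = 71

71


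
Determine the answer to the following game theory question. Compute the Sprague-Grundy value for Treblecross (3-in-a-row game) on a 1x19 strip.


Treblecross: place X on empty cells; 3-in-a-row wins.
Playing within two cells of an existing X lets the opponent win at once, so sensible play treats the cells i-2..i+2 around each X as dead. The player left with no safe cell loses, so this is a normal-play take-away game on strips of safe cells.
Placing X at cell i (0-indexed) of a strip of k safe cells leaves independent strips of sizes max(0, i-2) and max(0, k-i-3). Hence G(k) = mex{ G(max(0,i-2)) XOR G(max(0,k-i-3)) : 0 <= i < k }, with G(0) = 0.
G(1): splits (0,0):0^0=0 -> mex({0}) = 1
G(2): splits (0,0):0^0=0 -> mex({0}) = 1
G(3): splits (0,0):0^0=0 -> mex({0}) = 1
G(4): splits (0,1):0^1=1 (0,0):0^0=0 -> mex({0, 1}) = 2
G(5): splits (0,2):0^1=1 (0,1):0^1=1 (0,0):0^0=0 -> mex({0, 1}) = 2
G(6) = mex({1}) = 0
G(7) = mex({0, 1, 2}) = 3
G(8) = mex({0, 1, 2}) = 3
G(9) = mex({0, 2}) = 1
G(10) = mex({0, 2, 3}) = 1
G(11) = mex({0, 3}) = 1
G(12) = mex({1, 3}) = 0
G(13) = mex({0, 1, 2, 3}) = 4
G(14) = mex({0, 1, 2}) = 3
G(15) = mex({0, 1, 2}) = 3
G(16) = mex({0, 1, 2, 4}) = 3
G(17) = mex({0, 1, 3, 4}) = 2
G(18) = mex({0, 1, 3, 4}) = 2
G(19) = mex({0, 1, 3, 5}) = 2
Therefore G(19) = 2.

2


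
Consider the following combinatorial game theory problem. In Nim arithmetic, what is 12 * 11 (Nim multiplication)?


Nim multiplication is bilinear over XOR: (u XOR v) * w = (u*w) XOR (v*w).
So we split each operand into its bit components and XOR the pairwise Nim products.
12 = 4 + 8 (as XOR of powers of 2).
11 = 1 + 2 + 8 (as XOR of powers of 2).
Using the standard Nim-product table on single bits:
  2*2 = 3,   2*4 = 8,   2*8 = 12,
  4*4 = 6,   4*8 = 11,  8*8 = 13,
and  1*x = x (identity), k*l = l*k (commutative).
Pairwise Nim products:
  4 * 1 = 4
  4 * 2 = 8
  4 * 8 = 11
  8 * 1 = 8
  8 * 2 = 12
  8 * 8 = 13
XOR them: 4 XOR 8 XOR 11 XOR 8 XOR 12 XOR 13 = 14.
Result: 12 * 11 = 14 (in Nim).

14


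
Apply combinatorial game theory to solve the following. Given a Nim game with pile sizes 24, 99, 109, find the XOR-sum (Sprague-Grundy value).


We need the XOR (exclusive or) of all pile sizes.
After XOR-ing pile 1 (size 24): 0 XOR 24 = 24
After XOR-ing pile 2 (size 99): 24 XOR 99 = 123
After XOR-ing pile 3 (size 109): 123 XOR 109 = 22
The Nim-value of this position is 22.

22


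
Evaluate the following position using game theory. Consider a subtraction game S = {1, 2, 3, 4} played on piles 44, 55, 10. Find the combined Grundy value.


Subtraction set: {1, 2, 3, 4}
For this subtraction set, G(n) = n mod 5 (period = max + 1 = 5).
Pile 1 (size 44): G(44) = 44 mod 5 = 4
Pile 2 (size 55): G(55) = 55 mod 5 = 0
Pile 3 (size 10): G(10) = 10 mod 5 = 0
Total Grundy value = XOR of all: 4 XOR 0 XOR 0 = 4

4


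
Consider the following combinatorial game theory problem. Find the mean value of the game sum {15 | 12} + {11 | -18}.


G1 = {15 | 12}, G2 = {11 | -18}
Each is a switch {a | b} with numbers a > b; its mean value is (a + b)/2, and mean value is additive over game sums: m(G1 + G2) = m(G1) + m(G2).
Mean of G1 = (15 + (12))/2 = 27/2 = 27/2
Mean of G2 = (11 + (-18))/2 = -7/2 = -7/2
Mean of G1 + G2 = 27/2 + -7/2 = 10

10


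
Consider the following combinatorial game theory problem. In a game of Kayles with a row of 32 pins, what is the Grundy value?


Kayles: a move removes 1 or 2 adjacent pins from a contiguous row.
Removing pins from a row of k leaves two independent rows (a, b) with a + b = k - 1 (one pin) or a + b = k - 2 (two pins); an end removal gives a = 0.
By Sprague-Grundy, G(k) = mex{ G(a) XOR G(b) } over all these splits. G(0) = 0.
G(1): splits (0,0):0^0=0 -> mex({0}) = 1
G(2): splits (0,1):0^1=1 (0,0):0^0=0 -> mex({0, 1}) = 2
G(3): splits (0,2):0^2=2 (1,1):1^1=0 (0,1):0^1=1 -> mex({0, 1, 2}) = 3
G(4): splits (0,3):0^3=3 (1,2):1^2=3 (0,2):0^2=2 (1,1):1^1=0 -> mex({0, 2, 3}) = 1
G(5): splits (0,4):0^1=1 (1,3):1^3=2 (2,2):2^2=0 (0,3):0^3=3 (1,2):1^2=3 -> mex({0, 1, 2, 3}) = 4
G(6) = mex({0, 1, 2, 4}) = 3
G(7) = mex({0, 1, 3, 4, 5}) = 2
G(8) = mex({0, 2, 3, 5, 6}) = 1
G(9) = mex({0, 1, 2, 3, 6, 7}) = 4
G(10) = mex({0, 1, 3, 4, 5, 7}) = 2
G(11) = mex({0, 1, 2, 3, 4, 5}) = 6
G(12) = mex({0, 1, 2, 3, 5, 6, 7}) = 4
G(13) = mex({0, 2, 3, 4, 6, 7}) = 1
G(14) = mex({0, 1, 4, 5, 6, 7}) = 2
G(15) = mex({0, 1, 2, 3, 4, 5, 6}) = 7
G(16) = mex({0, 2, 3, 5, 6, 7}) = 1
G(17) = mex({0, 1, 2, 3, 5, 6, 7}) = 4
G(18) = mex({0, 1, 2, 4, 5, 6}) = 3
G(19) = mex({0, 1, 3, 4, 5, 7}) = 2
G(20) = mex({0, 2, 3, 4, 5, 6, 7}) = 1
G(21) = mex({0, 1, 2, 3, 5, 6, 7}) = 4
G(22) = mex({0, 1, 2, 3, 4, 5, 7}) = 6
G(23) = mex({0, 1, 2, 3, 4, 5, 6}) = 7
G(24) = mex({0, 1, 2, 3, 5, 6, 7}) = 4
G(25) = mex({0, 2, 3, 4, 6, 7}) = 1
G(26) = mex({0, 1, 3, 4, 5, 6, 7}) = 2
G(27) = mex({0, 1, 2, 3, 4, 5, 6, 7}) = 8
G(28) = mex({0, 1, 2, 3, 4, 6, 7, 8}) = 5
G(29) = mex({0, 1, 2, 3, 5, 6, 7, 8, 9}) = 4
G(30) = mex({0, 1, 2, 3, 4, 5, 6, 9, 10}) = 7
G(31) = mex({0, 1, 3, 4, 5, 7, 10, 11}) = 2
G(32) = mex({0, 2, 3, 4, 5, 6, 7, 9, 11}) = 1
Therefore G(32) = 1.

1


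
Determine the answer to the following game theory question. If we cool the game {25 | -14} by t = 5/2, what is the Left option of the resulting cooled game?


Original game: {25 | -14} (a switch {a | b} with a > b).
Cooling by t (for t below the temperature (a - b)/2 = 39/2) taxes each move by t: {a | b} cooled by t is {a - t | b + t}.
Cooling amount: t = 5/2
Cooled Left option: 25 - 5/2 = 45/2
Cooled Right option: -14 + 5/2 = -23/2
Cooled game: {45/2 | -23/2}
Left option = 45/2

45/2


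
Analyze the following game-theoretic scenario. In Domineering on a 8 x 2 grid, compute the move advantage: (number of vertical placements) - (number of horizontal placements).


Board is 8 x 2 (rows x cols).
Left (vertical) placements: (rows-1) * cols = 7 * 2 = 14
Right (horizontal) placements: rows * (cols-1) = 8 * 1 = 8
Advantage = Left - Right = 14 - 8 = 6

6


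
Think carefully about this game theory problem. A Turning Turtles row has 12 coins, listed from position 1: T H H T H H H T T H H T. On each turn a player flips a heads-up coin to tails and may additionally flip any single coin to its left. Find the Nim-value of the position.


Coins: T H H T H H H T T H H T
Key fact: a single head at position k behaves exactly like a Nim heap of size k (turning it to T and optionally flipping a coin at j < k corresponds to moving the heap from k to j, or to 0), and heads combine as a disjunctive sum (two heads at the same place would cancel, matching j XOR j = 0). So the Nim-value is the XOR of the 1-indexed positions of the heads.
Face-up positions (1-indexed): [2, 3, 5, 6, 7, 10, 11]
XOR 0 with 2: 0 XOR 2 = 2
XOR 2 with 3: 2 XOR 3 = 1
XOR 1 with 5: 1 XOR 5 = 4
XOR 4 with 6: 4 XOR 6 = 2
XOR 2 with 7: 2 XOR 7 = 5
XOR 5 with 10: 5 XOR 10 = 15
XOR 15 with 11: 15 XOR 11 = 4
Nim-value = 4

4


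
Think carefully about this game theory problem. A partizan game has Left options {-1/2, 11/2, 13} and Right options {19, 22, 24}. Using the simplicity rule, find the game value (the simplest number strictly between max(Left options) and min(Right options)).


Left options: {-1/2, 11/2, 13}, max = 13
Right options: {19, 22, 24}, min = 19
All options are numbers and max(Left) < min(Right), so by the simplicity theorem the value is the simplest (earliest-born) number strictly between 13 and 19.
Integers 14 through 18 all lie strictly between 13 and 19.
Among integers, the simplest (lowest birthday = smallest |n|; 0 is born on day 0, +-n on day n) is 14.
No non-integer in the interval can be simpler: if x is a non-integer in the interval, then floor(x) or ceil(x) also lies in the interval (the interval contains an integer), and both are proper prefixes of x's sign expansion, i.e. born earlier. So the game value is 14.
Game value = 14

14


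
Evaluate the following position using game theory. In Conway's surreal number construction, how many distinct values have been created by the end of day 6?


Day 0: {|} = 0 is born. Count = 1.
Day n: the number of surreal numbers born by day n is 2^(n+1) - 1.
By day 0: 2^1 - 1 = 1
By day 1: 2^2 - 1 = 3
By day 2: 2^3 - 1 = 7
By day 3: 2^4 - 1 = 15
By day 4: 2^5 - 1 = 31
By day 5: 2^6 - 1 = 63
By day 6: 2^7 - 1 = 127
By day 6: 127 surreal numbers.

127


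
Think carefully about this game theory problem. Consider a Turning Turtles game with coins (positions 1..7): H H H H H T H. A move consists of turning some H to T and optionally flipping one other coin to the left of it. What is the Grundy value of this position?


Coins: H H H H H T H
Key fact: a single head at position k behaves exactly like a Nim heap of size k (turning it to T and optionally flipping a coin at j < k corresponds to moving the heap from k to j, or to 0), and heads combine as a disjunctive sum (two heads at the same place would cancel, matching j XOR j = 0). So the Nim-value is the XOR of the 1-indexed positions of the heads.
Face-up positions (1-indexed): [1, 2, 3, 4, 5, 7]
XOR 0 with 1: 0 XOR 1 = 1
XOR 1 with 2: 1 XOR 2 = 3
XOR 3 with 3: 3 XOR 3 = 0
XOR 0 with 4: 0 XOR 4 = 4
XOR 4 with 5: 4 XOR 5 = 1
XOR 1 with 7: 1 XOR 7 = 6
Nim-value = 6

6


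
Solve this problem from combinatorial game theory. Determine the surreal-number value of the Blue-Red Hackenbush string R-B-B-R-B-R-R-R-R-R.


Edges (from ground): R-B-B-R-B-R-R-R-R-R
By Berlekamp's sign-expansion rule, a Blue-Red Hackenbush stalk has the value of the surreal number whose sign sequence is the edge sequence with B -> + and R -> -.
Sign sequence: -++-+-----
Trace the sign expansion in the surreal number tree, starting from 0:
Edge 1: R (sign -) -> bounds (-inf, 0), value = -1
Edge 2: B (sign +) -> bounds (-1, 0), value = -1/2
Edge 3: B (sign +) -> bounds (-1/2, 0), value = -1/4
Edge 4: R (sign -) -> bounds (-1/2, -1/4), value = -3/8
Edge 5: B (sign +) -> bounds (-3/8, -1/4), value = -5/16
Edge 6: R (sign -) -> bounds (-3/8, -5/16), value = -11/32
Edge 7: R (sign -) -> bounds (-3/8, -11/32), value = -23/64
Edge 8: R (sign -) -> bounds (-3/8, -23/64), value = -47/128
Edge 9: R (sign -) -> bounds (-3/8, -47/128), value = -95/256
Edge 10: R (sign -) -> bounds (-3/8, -95/256), value = -191/512
Game value = -191/512

-191/512


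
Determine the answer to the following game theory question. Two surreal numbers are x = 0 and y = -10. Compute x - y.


x = 0, y = -10
x - y = 0 - -10 = 10

10


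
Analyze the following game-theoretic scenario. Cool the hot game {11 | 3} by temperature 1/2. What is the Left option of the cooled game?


Original game: {11 | 3} (a switch {a | b} with a > b).
Cooling by t (for t below the temperature (a - b)/2 = 4) taxes each move by t: {a | b} cooled by t is {a - t | b + t}.
Cooling amount: t = 1/2
Cooled Left option: 11 - 1/2 = 21/2
Cooled Right option: 3 + 1/2 = 7/2
Cooled game: {21/2 | 7/2}
Left option = 21/2

21/2


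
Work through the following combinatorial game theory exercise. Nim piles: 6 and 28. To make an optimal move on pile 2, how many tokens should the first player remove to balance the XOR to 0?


Piles: 6 and 28
Current XOR: 6 XOR 28 = 26 (non-zero, so this is an N-position).
To make the XOR zero, we need to find a move that balances the piles.
For pile 2 (size 28): target = 28 XOR 26 = 6
We reduce pile 2 from 28 to 6.
Tokens removed: 28 - 6 = 22
Verification: 6 XOR 6 = 0

22


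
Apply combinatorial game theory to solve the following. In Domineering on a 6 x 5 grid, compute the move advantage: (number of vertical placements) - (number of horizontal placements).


Board is 6 x 5 (rows x cols).
Left (vertical) placements: (rows-1) * cols = 5 * 5 = 25
Right (horizontal) placements: rows * (cols-1) = 6 * 4 = 24
Advantage = Left - Right = 25 - 24 = 1

1


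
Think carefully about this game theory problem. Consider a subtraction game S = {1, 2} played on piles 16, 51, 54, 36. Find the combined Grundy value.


Subtraction set: {1, 2}
For this subtraction set, G(n) = n mod 3 (period = max + 1 = 3).
Pile 1 (size 16): G(16) = 16 mod 3 = 1
Pile 2 (size 51): G(51) = 51 mod 3 = 0
Pile 3 (size 54): G(54) = 54 mod 3 = 0
Pile 4 (size 36): G(36) = 36 mod 3 = 0
Total Grundy value = XOR of all: 1 XOR 0 XOR 0 XOR 0 = 1

1


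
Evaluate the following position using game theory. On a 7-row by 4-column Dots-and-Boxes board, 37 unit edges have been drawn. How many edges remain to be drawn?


Grid: 7 x 4 boxes, i.e. 8 rows and 5 columns of dots.
Horizontal edges: (rows + 1) * cols = 8 * 4 = 32
Vertical edges: rows * (cols + 1) = 7 * 5 = 35
Total edges: 32 + 35 = 67
Edges drawn: 37
Remaining: 67 - 37 = 30

30


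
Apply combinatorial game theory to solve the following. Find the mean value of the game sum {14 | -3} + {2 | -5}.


G1 = {14 | -3}, G2 = {2 | -5}
Each is a switch {a | b} with numbers a > b; its mean value is (a + b)/2, and mean value is additive over game sums: m(G1 + G2) = m(G1) + m(G2).
Mean of G1 = (14 + (-3))/2 = 11/2 = 11/2
Mean of G2 = (2 + (-5))/2 = -3/2 = -3/2
Mean of G1 + G2 = 11/2 + -3/2 = 4

4


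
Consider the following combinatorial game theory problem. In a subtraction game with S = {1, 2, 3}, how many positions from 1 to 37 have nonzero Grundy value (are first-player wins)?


Subtraction set S = {1, 2, 3}, so G(n) = n mod 4.
G(n) = 0 when n is a multiple of 4.
Multiples of 4 in [1, 37]: 9
N-positions (nonzero Grundy) = 37 - 9 = 28

28


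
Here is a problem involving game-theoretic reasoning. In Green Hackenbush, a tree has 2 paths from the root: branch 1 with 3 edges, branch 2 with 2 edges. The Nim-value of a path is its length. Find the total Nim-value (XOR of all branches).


The tree has 2 branches from the ground vertex.
In Green Hackenbush, the Nim-value of a simple path of length k is k.
Branch 1: length 3, Nim-value = 3
Branch 2: length 2, Nim-value = 2
Total Nim-value = XOR of all branch values:
0 XOR 3 = 3
3 XOR 2 = 1
Nim-value of the tree = 1

1


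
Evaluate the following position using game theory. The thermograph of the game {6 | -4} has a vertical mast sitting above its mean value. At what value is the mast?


Game = {6 | -4}, a switch {a | b} with numbers a > b.
Its thermograph has left wall a - t and right wall b + t, which meet at t = (a - b)/2, where both equal (a + b)/2. So the mast (mean value) is at (a + b)/2.
Mean = (6 + (-4))/2 = 2/2 = 1

1


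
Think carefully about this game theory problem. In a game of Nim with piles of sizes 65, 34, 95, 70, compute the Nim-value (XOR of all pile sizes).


We need the XOR (exclusive or) of all pile sizes.
After XOR-ing pile 1 (size 65): 0 XOR 65 = 65
After XOR-ing pile 2 (size 34): 65 XOR 34 = 99
After XOR-ing pile 3 (size 95): 99 XOR 95 = 60
After XOR-ing pile 4 (size 70): 60 XOR 70 = 122
The Nim-value of this position is 122.

122


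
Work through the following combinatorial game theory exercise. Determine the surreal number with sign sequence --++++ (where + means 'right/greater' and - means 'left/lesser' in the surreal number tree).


Sign expansion: --++++
Rule: track bounds (lo, hi), initially (-inf, +inf). On '+', the current value becomes lo and we move to the simplest number in (value, hi): value + 1 if hi = +inf, otherwise the midpoint (value + hi)/2. On '-', the current value becomes hi and we move to value - 1 if lo = -inf, otherwise the midpoint (lo + value)/2.
Start at 0.
Step 1: sign = -, move left. Bounds: (-inf, 0). Value = -1
Step 2: sign = -, move left. Bounds: (-inf, -1). Value = -2
Step 3: sign = +, move right. Bounds: (-2, -1). Value = -3/2
Step 4: sign = +, move right. Bounds: (-3/2, -1). Value = -5/4
Step 5: sign = +, move right. Bounds: (-5/4, -1). Value = -9/8
Step 6: sign = +, move right. Bounds: (-9/8, -1). Value = -17/16
The surreal number with sign expansion --++++ is -17/16.

-17/16


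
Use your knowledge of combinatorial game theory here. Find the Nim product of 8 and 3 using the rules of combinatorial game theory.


Nim multiplication is bilinear over XOR: (u XOR v) * w = (u*w) XOR (v*w).
So we split each operand into its bit components and XOR the pairwise Nim products.
8 = 8 (as XOR of powers of 2).
3 = 1 + 2 (as XOR of powers of 2).
Using the standard Nim-product table on single bits:
  2*2 = 3,   2*4 = 8,   2*8 = 12,
  4*4 = 6,   4*8 = 11,  8*8 = 13,
and  1*x = x (identity), k*l = l*k (commutative).
Pairwise Nim products:
  8 * 1 = 8
  8 * 2 = 12
XOR them: 8 XOR 12 = 4.
Result: 8 * 3 = 4 (in Nim).

4


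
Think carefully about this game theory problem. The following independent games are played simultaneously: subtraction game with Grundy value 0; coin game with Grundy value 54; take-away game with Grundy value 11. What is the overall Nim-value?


By the Sprague-Grundy theorem, the Grundy value of a sum of games is the XOR of individual Grundy values.
subtraction game: Grundy value = 0. Running XOR: 0 XOR 0 = 0
coin game: Grundy value = 54. Running XOR: 0 XOR 54 = 54
take-away game: Grundy value = 11. Running XOR: 54 XOR 11 = 61
The combined Grundy value is 61.

61


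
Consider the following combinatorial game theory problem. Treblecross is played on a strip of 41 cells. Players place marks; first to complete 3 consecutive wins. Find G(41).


Treblecross: place X on empty cells; 3-in-a-row wins.
Playing within two cells of an existing X lets the opponent win at once, so sensible play treats the cells i-2..i+2 around each X as dead. The player left with no safe cell loses, so this is a normal-play take-away game on strips of safe cells.
Placing X at cell i (0-indexed) of a strip of k safe cells leaves independent strips of sizes max(0, i-2) and max(0, k-i-3). Hence G(k) = mex{ G(max(0,i-2)) XOR G(max(0,k-i-3)) : 0 <= i < k }, with G(0) = 0.
G(1): splits (0,0):0^0=0 -> mex({0}) = 1
G(2): splits (0,0):0^0=0 -> mex({0}) = 1
G(3): splits (0,0):0^0=0 -> mex({0}) = 1
G(4): splits (0,1):0^1=1 (0,0):0^0=0 -> mex({0, 1}) = 2
G(5): splits (0,2):0^1=1 (0,1):0^1=1 (0,0):0^0=0 -> mex({0, 1}) = 2
G(6) = mex({1}) = 0
G(7) = mex({0, 1, 2}) = 3
G(8) = mex({0, 1, 2}) = 3
G(9) = mex({0, 2}) = 1
G(10) = mex({0, 2, 3}) = 1
G(11) = mex({0, 3}) = 1
G(12) = mex({1, 3}) = 0
G(13) = mex({0, 1, 2, 3}) = 4
G(14) = mex({0, 1, 2}) = 3
G(15) = mex({0, 1, 2}) = 3
G(16) = mex({0, 1, 2, 4}) = 3
G(17) = mex({0, 1, 3, 4}) = 2
G(18) = mex({0, 1, 3, 4}) = 2
G(19) = mex({0, 1, 3, 5}) = 2
G(20) = mex({0, 1, 2, 3, 5}) = 4
G(21) = mex({0, 1, 2, 3, 5}) = 4
G(22) = mex({1, 2, 6}) = 0
G(23) = mex({0, 1, 2, 3, 4, 6}) = 5
G(24) = mex({0, 1, 2, 3, 4}) = 5
G(25) = mex({0, 1, 3, 4, 7}) = 2
G(26) = mex({0, 1, 3, 4, 5, 7}) = 2
G(27) = mex({0, 1, 3, 5}) = 2
G(28) = mex({0, 1, 2, 5}) = 3
G(29) = mex({0, 1, 2, 4, 5, 6}) = 3
G(30) = mex({1, 2, 4, 6}) = 0
G(31) = mex({0, 1, 2, 3, 4, 6}) = 5
G(32) = mex({1, 2, 3, 4, 7}) = 0
G(33) = mex({0, 3, 7}) = 1
G(34) = mex({0, 2, 3, 5, 7}) = 1
G(35) = mex({0, 2, 3, 5, 6}) = 1
G(36) = mex({0, 1, 2, 5, 6}) = 3
G(37) = mex({0, 1, 2, 4, 5, 6}) = 3
G(38) = mex({0, 1, 2, 4}) = 3
G(39) = mex({0, 1, 2, 3, 4, 7}) = 5
G(40) = mex({0, 1, 2, 3, 4, 5, 7}) = 6
G(41) = mex({0, 1, 2, 3, 5, 7}) = 4
Therefore G(41) = 4.

4


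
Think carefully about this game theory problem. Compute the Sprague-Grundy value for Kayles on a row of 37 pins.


Kayles: a move removes 1 or 2 adjacent pins from a contiguous row.
Removing pins from a row of k leaves two independent rows (a, b) with a + b = k - 1 (one pin) or a + b = k - 2 (two pins); an end removal gives a = 0.
By Sprague-Grundy, G(k) = mex{ G(a) XOR G(b) } over all these splits. G(0) = 0.
G(1): splits (0,0):0^0=0 -> mex({0}) = 1
G(2): splits (0,1):0^1=1 (0,0):0^0=0 -> mex({0, 1}) = 2
G(3): splits (0,2):0^2=2 (1,1):1^1=0 (0,1):0^1=1 -> mex({0, 1, 2}) = 3
G(4): splits (0,3):0^3=3 (1,2):1^2=3 (0,2):0^2=2 (1,1):1^1=0 -> mex({0, 2, 3}) = 1
G(5): splits (0,4):0^1=1 (1,3):1^3=2 (2,2):2^2=0 (0,3):0^3=3 (1,2):1^2=3 -> mex({0, 1, 2, 3}) = 4
G(6) = mex({0, 1, 2, 4}) = 3
G(7) = mex({0, 1, 3, 4, 5}) = 2
G(8) = mex({0, 2, 3, 5, 6}) = 1
G(9) = mex({0, 1, 2, 3, 6, 7}) = 4
G(10) = mex({0, 1, 3, 4, 5, 7}) = 2
G(11) = mex({0, 1, 2, 3, 4, 5}) = 6
G(12) = mex({0, 1, 2, 3, 5, 6, 7}) = 4
G(13) = mex({0, 2, 3, 4, 6, 7}) = 1
G(14) = mex({0, 1, 4, 5, 6, 7}) = 2
G(15) = mex({0, 1, 2, 3, 4, 5, 6}) = 7
G(16) = mex({0, 2, 3, 5, 6, 7}) = 1
G(17) = mex({0, 1, 2, 3, 5, 6, 7}) = 4
G(18) = mex({0, 1, 2, 4, 5, 6}) = 3
G(19) = mex({0, 1, 3, 4, 5, 7}) = 2
G(20) = mex({0, 2, 3, 4, 5, 6, 7}) = 1
G(21) = mex({0, 1, 2, 3, 5, 6, 7}) = 4
G(22) = mex({0, 1, 2, 3, 4, 5, 7}) = 6
G(23) = mex({0, 1, 2, 3, 4, 5, 6}) = 7
G(24) = mex({0, 1, 2, 3, 5, 6, 7}) = 4
G(25) = mex({0, 2, 3, 4, 6, 7}) = 1
G(26) = mex({0, 1, 3, 4, 5, 6, 7}) = 2
G(27) = mex({0, 1, 2, 3, 4, 5, 6, 7}) = 8
G(28) = mex({0, 1, 2, 3, 4, 6, 7, 8}) = 5
G(29) = mex({0, 1, 2, 3, 5, 6, 7, 8, 9}) = 4
G(30) = mex({0, 1, 2, 3, 4, 5, 6, 9, 10}) = 7
G(31) = mex({0, 1, 3, 4, 5, 7, 10, 11}) = 2
G(32) = mex({0, 2, 3, 4, 5, 6, 7, 9, 11}) = 1
G(33) = mex({0, 1, 2, 3, 4, 5, 6, 7, 9, 12}) = 8
G(34) = mex({0, 1, 2, 3, 4, 5, 7, 8, 11, 12}) = 6
G(35) = mex({0, 1, 2, 3, 4, 5, 6, 8, 9, 10, 11}) = 7
G(36) = mex({0, 1, 2, 3, 5, 6, 7, 9, 10}) = 4
G(37) = mex({0, 2, 3, 4, 6, 7, 9, 10, 11, 12}) = 1
Therefore G(37) = 1.

1


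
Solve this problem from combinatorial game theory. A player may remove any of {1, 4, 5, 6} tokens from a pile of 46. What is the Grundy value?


The subtraction set is S = {1, 4, 5, 6}.
G(k) = mex{ G(k - s) : s in S, s <= k }. We compute iteratively: G(0) = 0.
G(1) = mex({0}) = 1
G(2) = mex({1}) = 0
G(3) = mex({0}) = 1
G(4) = mex({0, 1}) = 2
G(5) = mex({0, 1, 2}) = 3
G(6) = mex({0, 1, 3}) = 2
G(7) = mex({0, 1, 2}) = 3
G(8) = mex({0, 1, 2, 3}) = 4
G(9) = mex({1, 2, 3, 4}) = 0
G(10) = mex({0, 2, 3}) = 1
G(11) = mex({1, 2, 3}) = 0
G(12) = mex({0, 2, 3, 4}) = 1
G(13) = mex({0, 1, 3, 4}) = 2
G(14) = mex({0, 1, 2, 4}) = 3
Observe that G(9)..G(14) = 0, 1, 0, 1, 2, 3 repeats G(0)..G(5) = 0, 1, 0, 1, 2, 3.
For k >= max(S) = 6, G(k) is determined by the previous 6 values G(k-6)..G(k-1); a window of 6 consecutive values has recurred shifted by 9, so by induction G(k + 9) = G(k) for all k >= 0: the sequence is periodic from the start with period 9.
One period: G(0..8) = 0, 1, 0, 1, 2, 3, 2, 3, 4.
46 mod 9 = 1, so G(46) = G(1) = 1.

1


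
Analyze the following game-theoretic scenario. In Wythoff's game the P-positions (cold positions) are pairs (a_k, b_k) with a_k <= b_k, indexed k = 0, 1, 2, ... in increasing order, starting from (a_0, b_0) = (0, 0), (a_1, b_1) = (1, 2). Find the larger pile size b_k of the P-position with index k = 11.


By Wythoff's theorem, a_k = floor(k * phi) and b_k = floor(k * phi^2) = a_k + k, where phi = (1 + sqrt(5))/2 is the golden ratio.
phi = (1 + sqrt(5))/2 = 1.618034
phi^2 = phi + 1 = 2.618034
k = 11
k * phi^2 = 11 * 2.618034 = 28.798374
b_11 = floor(k * phi^2) = 28 (check: a_11 + k = 17 + 11 = 28)

28


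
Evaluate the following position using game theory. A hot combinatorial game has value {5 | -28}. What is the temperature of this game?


The game is {5 | -28}, a switch {a | b} with numbers a > b.
Cooling {a | b} by t gives {a - t | b + t}, which stops being hot when a - t = b + t, i.e. at t = (a - b)/2. So the temperature of a switch is (a - b)/2.
Temperature = (Left option - Right option) / 2
= (5 - (-28)) / 2
= 33 / 2
= 33/2

33/2


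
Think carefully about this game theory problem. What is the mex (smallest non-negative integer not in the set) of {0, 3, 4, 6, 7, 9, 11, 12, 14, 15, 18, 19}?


Set = {0, 3, 4, 6, 7, 9, 11, 12, 14, 15, 18, 19}
0 is in the set.
1 is NOT in the set. This is the mex.
mex = 1

1


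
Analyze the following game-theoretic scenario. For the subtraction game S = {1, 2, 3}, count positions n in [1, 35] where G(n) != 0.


Subtraction set S = {1, 2, 3}, so G(n) = n mod 4.
G(n) = 0 when n is a multiple of 4.
Multiples of 4 in [1, 35]: 8
N-positions (nonzero Grundy) = 35 - 8 = 27

27


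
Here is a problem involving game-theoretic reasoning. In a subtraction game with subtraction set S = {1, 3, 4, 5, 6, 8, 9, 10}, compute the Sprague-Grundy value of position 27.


The subtraction set is S = {1, 3, 4, 5, 6, 8, 9, 10}.
G(k) = mex{ G(k - s) : s in S, s <= k }. We compute iteratively: G(0) = 0.
G(1) = mex({0}) = 1
G(2) = mex({1}) = 0
G(3) = mex({0}) = 1
G(4) = mex({0, 1}) = 2
G(5) = mex({0, 1, 2}) = 3
G(6) = mex({0, 1, 3}) = 2
G(7) = mex({0, 1, 2}) = 3
G(8) = mex({0, 1, 2, 3}) = 4
G(9) = mex({0, 1, 2, 3, 4}) = 5
G(10) = mex({0, 1, 2, 3, 5}) = 4
G(11) = mex({0, 1, 2, 3, 4}) = 5
G(12) = mex({0, 1, 2, 3, 4, 5}) = 6
G(13) = mex({1, 2, 3, 4, 5, 6}) = 0
G(14) = mex({0, 2, 3, 4, 5}) = 1
G(15) = mex({1, 2, 3, 4, 5, 6}) = 0
G(16) = mex({0, 2, 3, 4, 5, 6}) = 1
G(17) = mex({0, 1, 3, 4, 5, 6}) = 2
G(18) = mex({0, 1, 2, 4, 5, 6}) = 3
G(19) = mex({0, 1, 3, 4, 5}) = 2
G(20) = mex({0, 1, 2, 4, 5, 6}) = 3
G(21) = mex({0, 1, 2, 3, 5, 6}) = 4
G(22) = mex({0, 1, 2, 3, 4, 6}) = 5
Observe that G(13)..G(22) = 0, 1, 0, 1, 2, 3, 2, 3, 4, 5 repeats G(0)..G(9) = 0, 1, 0, 1, 2, 3, 2, 3, 4, 5.
For k >= max(S) = 10, G(k) is determined by the previous 10 values G(k-10)..G(k-1); a window of 10 consecutive values has recurred shifted by 13, so by induction G(k + 13) = G(k) for all k >= 0: the sequence is periodic from the start with period 13.
One period: G(0..12) = 0, 1, 0, 1, 2, 3, 2, 3, 4, 5, 4, 5, 6.
27 mod 13 = 1, so G(27) = G(1) = 1.

1


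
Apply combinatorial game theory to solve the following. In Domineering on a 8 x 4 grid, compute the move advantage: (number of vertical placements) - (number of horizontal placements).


Board is 8 x 4 (rows x cols).
Left (vertical) placements: (rows-1) * cols = 7 * 4 = 28
Right (horizontal) placements: rows * (cols-1) = 8 * 3 = 24
Advantage = Left - Right = 28 - 24 = 4

4


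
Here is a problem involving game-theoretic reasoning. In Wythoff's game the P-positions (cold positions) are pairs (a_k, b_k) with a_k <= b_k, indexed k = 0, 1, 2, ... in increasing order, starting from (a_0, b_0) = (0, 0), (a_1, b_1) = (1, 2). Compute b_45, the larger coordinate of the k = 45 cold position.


By Wythoff's theorem, a_k = floor(k * phi) and b_k = floor(k * phi^2) = a_k + k, where phi = (1 + sqrt(5))/2 is the golden ratio.
phi = (1 + sqrt(5))/2 = 1.618034
phi^2 = phi + 1 = 2.618034
k = 45
k * phi^2 = 45 * 2.618034 = 117.811529
b_45 = floor(k * phi^2) = 117 (check: a_45 + k = 72 + 45 = 117)

117


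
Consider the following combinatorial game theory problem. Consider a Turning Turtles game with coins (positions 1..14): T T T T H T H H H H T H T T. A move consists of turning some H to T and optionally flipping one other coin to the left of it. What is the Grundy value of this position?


Coins: T T T T H T H H H H T H T T
Key fact: a single head at position k behaves exactly like a Nim heap of size k (turning it to T and optionally flipping a coin at j < k corresponds to moving the heap from k to j, or to 0), and heads combine as a disjunctive sum (two heads at the same place would cancel, matching j XOR j = 0). So the Nim-value is the XOR of the 1-indexed positions of the heads.
Face-up positions (1-indexed): [5, 7, 8, 9, 10, 12]
XOR 0 with 5: 0 XOR 5 = 5
XOR 5 with 7: 5 XOR 7 = 2
XOR 2 with 8: 2 XOR 8 = 10
XOR 10 with 9: 10 XOR 9 = 3
XOR 3 with 10: 3 XOR 10 = 9
XOR 9 with 12: 9 XOR 12 = 5
Nim-value = 5

5


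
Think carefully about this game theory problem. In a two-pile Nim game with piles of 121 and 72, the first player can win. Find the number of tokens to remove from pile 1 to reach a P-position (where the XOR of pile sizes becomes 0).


Piles: 121 and 72
Current XOR: 121 XOR 72 = 49 (non-zero, so this is an N-position).
To make the XOR zero, we need to find a move that balances the piles.
For pile 1 (size 121): target = 121 XOR 49 = 72
We reduce pile 1 from 121 to 72.
Tokens removed: 121 - 72 = 49
Verification: 72 XOR 72 = 0

49


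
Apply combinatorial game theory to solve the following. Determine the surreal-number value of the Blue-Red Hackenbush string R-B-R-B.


Edges (from ground): R-B-R-B
By Berlekamp's sign-expansion rule, a Blue-Red Hackenbush stalk has the value of the surreal number whose sign sequence is the edge sequence with B -> + and R -> -.
Sign sequence: -+-+
Trace the sign expansion in the surreal number tree, starting from 0:
Edge 1: R (sign -) -> bounds (-inf, 0), value = -1
Edge 2: B (sign +) -> bounds (-1, 0), value = -1/2
Edge 3: R (sign -) -> bounds (-1, -1/2), value = -3/4
Edge 4: B (sign +) -> bounds (-3/4, -1/2), value = -5/8
Game value = -5/8

-5/8


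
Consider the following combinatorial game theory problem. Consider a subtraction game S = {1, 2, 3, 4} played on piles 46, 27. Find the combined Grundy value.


Subtraction set: {1, 2, 3, 4}
For this subtraction set, G(n) = n mod 5 (period = max + 1 = 5).
Pile 1 (size 46): G(46) = 46 mod 5 = 1
Pile 2 (size 27): G(27) = 27 mod 5 = 2
Total Grundy value = XOR of all: 1 XOR 2 = 3

3


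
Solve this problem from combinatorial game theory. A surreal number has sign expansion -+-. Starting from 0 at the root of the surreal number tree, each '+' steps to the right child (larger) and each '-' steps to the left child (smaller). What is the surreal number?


Sign expansion: -+-
Rule: track bounds (lo, hi), initially (-inf, +inf). On '+', the current value becomes lo and we move to the simplest number in (value, hi): value + 1 if hi = +inf, otherwise the midpoint (value + hi)/2. On '-', the current value becomes hi and we move to value - 1 if lo = -inf, otherwise the midpoint (lo + value)/2.
Start at 0.
Step 1: sign = -, move left. Bounds: (-inf, 0). Value = -1
Step 2: sign = +, move right. Bounds: (-1, 0). Value = -1/2
Step 3: sign = -, move left. Bounds: (-1, -1/2). Value = -3/4
The surreal number with sign expansion -+- is -3/4.

-3/4


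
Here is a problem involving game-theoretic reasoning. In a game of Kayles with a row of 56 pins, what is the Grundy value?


Kayles: a move removes 1 or 2 adjacent pins from a contiguous row.
Removing pins from a row of k leaves two independent rows (a, b) with a + b = k - 1 (one pin) or a + b = k - 2 (two pins); an end removal gives a = 0.
By Sprague-Grundy, G(k) = mex{ G(a) XOR G(b) } over all these splits. G(0) = 0.
G(1): splits (0,0):0^0=0 -> mex({0}) = 1
G(2): splits (0,1):0^1=1 (0,0):0^0=0 -> mex({0, 1}) = 2
G(3): splits (0,2):0^2=2 (1,1):1^1=0 (0,1):0^1=1 -> mex({0, 1, 2}) = 3
G(4): splits (0,3):0^3=3 (1,2):1^2=3 (0,2):0^2=2 (1,1):1^1=0 -> mex({0, 2, 3}) = 1
G(5): splits (0,4):0^1=1 (1,3):1^3=2 (2,2):2^2=0 (0,3):0^3=3 (1,2):1^2=3 -> mex({0, 1, 2, 3}) = 4
G(6) = mex({0, 1, 2, 4}) = 3
G(7) = mex({0, 1, 3, 4, 5}) = 2
G(8) = mex({0, 2, 3, 5, 6}) = 1
G(9) = mex({0, 1, 2, 3, 6, 7}) = 4
G(10) = mex({0, 1, 3, 4, 5, 7}) = 2
G(11) = mex({0, 1, 2, 3, 4, 5}) = 6
G(12) = mex({0, 1, 2, 3, 5, 6, 7}) = 4
G(13) = mex({0, 2, 3, 4, 6, 7}) = 1
G(14) = mex({0, 1, 4, 5, 6, 7}) = 2
G(15) = mex({0, 1, 2, 3, 4, 5, 6}) = 7
G(16) = mex({0, 2, 3, 5, 6, 7}) = 1
G(17) = mex({0, 1, 2, 3, 5, 6, 7}) = 4
G(18) = mex({0, 1, 2, 4, 5, 6}) = 3
G(19) = mex({0, 1, 3, 4, 5, 7}) = 2
G(20) = mex({0, 2, 3, 4, 5, 6, 7}) = 1
G(21) = mex({0, 1, 2, 3, 5, 6, 7}) = 4
G(22) = mex({0, 1, 2, 3, 4, 5, 7}) = 6
G(23) = mex({0, 1, 2, 3, 4, 5, 6}) = 7
G(24) = mex({0, 1, 2, 3, 5, 6, 7}) = 4
G(25) = mex({0, 2, 3, 4, 6, 7}) = 1
G(26) = mex({0, 1, 3, 4, 5, 6, 7}) = 2
G(27) = mex({0, 1, 2, 3, 4, 5, 6, 7}) = 8
G(28) = mex({0, 1, 2, 3, 4, 6, 7, 8}) = 5
G(29) = mex({0, 1, 2, 3, 5, 6, 7, 8, 9}) = 4
G(30) = mex({0, 1, 2, 3, 4, 5, 6, 9, 10}) = 7
G(31) = mex({0, 1, 3, 4, 5, 7, 10, 11}) = 2
G(32) = mex({0, 2, 3, 4, 5, 6, 7, 9, 11}) = 1
G(33) = mex({0, 1, 2, 3, 4, 5, 6, 7, 9, 12}) = 8
G(34) = mex({0, 1, 2, 3, 4, 5, 7, 8, 11, 12}) = 6
G(35) = mex({0, 1, 2, 3, 4, 5, 6, 8, 9, 10, 11}) = 7
G(36) = mex({0, 1, 2, 3, 5, 6, 7, 9, 10}) = 4
G(37) = mex({0, 2, 3, 4, 6, 7, 9, 10, 11, 12}) = 1
G(38) = mex({0, 1, 3, 4, 5, 6, 7, 9, 10, 11, 12}) = 2
G(39) = mex({0, 1, 2, 4, 5, 6, 7, 9, 10, 12, 14}) = 3
G(40) = mex({0, 2, 3, 4, 6, 7, 11, 12, 14}) = 1
G(41) = mex({0, 1, 2, 3, 5, 6, 7, 9, 10, 11, 12}) = 4
G(42) = mex({0, 1, 2, 3, 4, 5, 6, 9, 10}) = 7
G(43) = mex({0, 1, 3, 4, 5, 7, 9, 10, 12, 15}) = 2
G(44) = mex({0, 2, 3, 4, 5, 6, 7, 9, 10, 12, 15}) = 1
G(45) = mex({0, 1, 2, 3, 4, 5, 6, 7, 9, 10, 12, 14}) = 8
G(46) = mex({0, 1, 3, 4, 5, 7, 8, 11, 12, 14}) = 2
G(47) = mex({0, 1, 2, 3, 4, 5, 6, 8, 9, 10, 11, 12}) = 7
G(48) = mex({0, 1, 2, 3, 5, 6, 7, 9, 10}) = 4
G(49) = mex({0, 2, 3, 4, 6, 7, 9, 10, 11, 12, 15}) = 1
G(50) = mex({0, 1, 4, 5, 6, 7, 9, 11, 12, 14, 15}) = 2
G(51) = mex({0, 1, 2, 3, 4, 5, 6, 7, 9, 12, 14, 15}) = 8
G(52) = mex({0, 2, 3, 4, 5, 6, 7, 8, 11, 12, 15}) = 1
G(53) = mex({0, 1, 2, 3, 5, 6, 7, 8, 9, 10, 11, 12}) = 4
G(54) = mex({0, 1, 2, 3, 4, 5, 6, 9, 10}) = 7
G(55) = mex({0, 1, 3, 4, 5, 7, 9, 10, 11, 12}) = 2
G(56) = mex({0, 2, 3, 4, 5, 6, 7, 9, 10, 11, 12, 13, 14}) = 1
Therefore G(56) = 1.

1
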